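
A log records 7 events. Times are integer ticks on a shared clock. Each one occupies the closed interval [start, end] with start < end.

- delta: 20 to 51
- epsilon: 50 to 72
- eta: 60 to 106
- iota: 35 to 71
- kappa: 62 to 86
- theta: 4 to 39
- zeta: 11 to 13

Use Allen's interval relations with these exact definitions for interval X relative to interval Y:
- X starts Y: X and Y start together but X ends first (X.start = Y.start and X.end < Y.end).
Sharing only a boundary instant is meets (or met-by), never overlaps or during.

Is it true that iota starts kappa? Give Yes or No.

iota = [35, 71], kappa = [62, 86].
Actual relation of iota to kappa: overlaps.
Asked whether 'starts' holds → No.

No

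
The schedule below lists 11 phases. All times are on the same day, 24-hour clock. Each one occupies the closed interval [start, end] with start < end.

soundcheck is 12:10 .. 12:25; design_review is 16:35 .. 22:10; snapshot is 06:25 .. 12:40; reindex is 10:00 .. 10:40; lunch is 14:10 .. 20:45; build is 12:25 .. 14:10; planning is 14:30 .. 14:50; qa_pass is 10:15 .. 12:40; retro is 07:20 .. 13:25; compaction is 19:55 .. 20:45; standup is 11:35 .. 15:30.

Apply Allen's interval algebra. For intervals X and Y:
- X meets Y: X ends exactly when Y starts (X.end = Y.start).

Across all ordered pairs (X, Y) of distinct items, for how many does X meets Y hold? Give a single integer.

Checking all 110 ordered pairs for relation 'meets'; matching pairs in alphabetical order:
(build, lunch): build meets lunch ✓
(soundcheck, build): soundcheck meets build ✓
Count: 2.

2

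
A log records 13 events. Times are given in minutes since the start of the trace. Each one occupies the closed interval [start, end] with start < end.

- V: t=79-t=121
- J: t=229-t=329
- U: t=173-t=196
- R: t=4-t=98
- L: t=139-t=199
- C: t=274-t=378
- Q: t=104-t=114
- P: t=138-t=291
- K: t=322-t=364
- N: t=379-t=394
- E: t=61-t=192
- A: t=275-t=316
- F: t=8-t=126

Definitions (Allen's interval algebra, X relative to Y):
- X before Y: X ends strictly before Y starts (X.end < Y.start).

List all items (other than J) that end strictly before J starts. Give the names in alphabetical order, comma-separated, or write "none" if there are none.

Target J = [t=229, t=329].
A [t=275, t=316] → during → no.
C [t=274, t=378] → overlapped-by → no.
E [t=61, t=192] → before → yes.
F [t=8, t=126] → before → yes.
K [t=322, t=364] → overlapped-by → no.
L [t=139, t=199] → before → yes.
N [t=379, t=394] → after → no.
P [t=138, t=291] → overlaps → no.
Q [t=104, t=114] → before → yes.
R [t=4, t=98] → before → yes.
U [t=173, t=196] → before → yes.
V [t=79, t=121] → before → yes.
Result: E, F, L, Q, R, U, V.

E, F, L, Q, R, U, V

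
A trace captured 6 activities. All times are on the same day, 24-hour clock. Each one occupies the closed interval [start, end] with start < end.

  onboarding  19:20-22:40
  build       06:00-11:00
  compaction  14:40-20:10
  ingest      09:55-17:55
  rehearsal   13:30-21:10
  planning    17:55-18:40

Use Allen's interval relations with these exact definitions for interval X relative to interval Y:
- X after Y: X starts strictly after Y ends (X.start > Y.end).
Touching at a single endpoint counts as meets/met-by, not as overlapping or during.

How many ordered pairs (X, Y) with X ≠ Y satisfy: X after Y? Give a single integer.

Checking all 30 ordered pairs for relation 'after'; matching pairs in alphabetical order:
(compaction, build): compaction after build ✓
(onboarding, build): onboarding after build ✓
(onboarding, ingest): onboarding after ingest ✓
(onboarding, planning): onboarding after planning ✓
(planning, build): planning after build ✓
(rehearsal, build): rehearsal after build ✓
Count: 6.

6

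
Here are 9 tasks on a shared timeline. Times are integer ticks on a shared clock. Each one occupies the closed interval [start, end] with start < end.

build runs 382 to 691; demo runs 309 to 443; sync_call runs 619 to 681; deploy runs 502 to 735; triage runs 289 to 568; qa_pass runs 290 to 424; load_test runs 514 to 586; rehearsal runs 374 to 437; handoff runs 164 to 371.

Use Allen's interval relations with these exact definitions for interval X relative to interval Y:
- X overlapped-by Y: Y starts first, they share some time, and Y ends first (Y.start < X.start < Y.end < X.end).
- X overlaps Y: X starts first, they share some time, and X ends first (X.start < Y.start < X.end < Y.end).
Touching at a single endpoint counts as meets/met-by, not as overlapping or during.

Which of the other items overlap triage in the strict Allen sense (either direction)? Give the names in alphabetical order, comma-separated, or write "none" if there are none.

Target triage = [289, 568].
build [382, 691] → overlapped-by → yes.
demo [309, 443] → during → no.
deploy [502, 735] → overlapped-by → yes.
handoff [164, 371] → overlaps → yes.
load_test [514, 586] → overlapped-by → yes.
qa_pass [290, 424] → during → no.
rehearsal [374, 437] → during → no.
sync_call [619, 681] → after → no.
Result: build, deploy, handoff, load_test.

build, deploy, handoff, load_test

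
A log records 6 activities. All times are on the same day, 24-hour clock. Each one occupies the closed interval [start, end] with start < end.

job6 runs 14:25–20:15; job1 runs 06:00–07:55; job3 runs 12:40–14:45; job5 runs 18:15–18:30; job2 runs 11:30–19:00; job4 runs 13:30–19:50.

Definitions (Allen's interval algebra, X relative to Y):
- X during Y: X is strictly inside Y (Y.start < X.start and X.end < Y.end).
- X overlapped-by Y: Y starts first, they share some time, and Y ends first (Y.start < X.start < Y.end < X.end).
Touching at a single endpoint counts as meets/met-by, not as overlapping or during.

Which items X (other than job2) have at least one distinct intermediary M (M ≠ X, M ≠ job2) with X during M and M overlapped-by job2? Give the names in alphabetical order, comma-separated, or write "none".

Target job2 = [11:30, 19:00].
Intermediaries M with M overlapped-by job2: job4, job6.
Via job4 — items with X during job4: job5.
Via job6 — items with X during job6: job5.
Union: job5.

job5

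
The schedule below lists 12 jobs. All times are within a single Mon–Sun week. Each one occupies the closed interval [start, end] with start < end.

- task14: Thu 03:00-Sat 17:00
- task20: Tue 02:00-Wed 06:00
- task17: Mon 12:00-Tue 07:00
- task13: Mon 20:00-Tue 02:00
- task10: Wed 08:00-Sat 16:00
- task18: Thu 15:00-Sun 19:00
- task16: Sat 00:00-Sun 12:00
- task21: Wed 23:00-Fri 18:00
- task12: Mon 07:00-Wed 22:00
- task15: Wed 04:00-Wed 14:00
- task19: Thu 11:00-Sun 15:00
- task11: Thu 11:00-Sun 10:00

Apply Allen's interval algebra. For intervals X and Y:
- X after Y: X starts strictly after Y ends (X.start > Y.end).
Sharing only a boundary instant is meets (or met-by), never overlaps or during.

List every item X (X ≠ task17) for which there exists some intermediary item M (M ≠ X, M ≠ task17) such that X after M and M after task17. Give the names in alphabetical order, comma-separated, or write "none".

task11, task14, task16, task18, task19, task21

Target task17 = [Mon 12:00, Tue 07:00].
Intermediaries M with M after task17: task10, task11, task14, task15, task16, task18, task19, task21.
Via task10 — items with X after task10: none.
Via task11 — items with X after task11: none.
Via task14 — items with X after task14: none.
Via task15 — items with X after task15: task11, task14, task16, task18, task19, task21.
Via task16 — items with X after task16: none.
Via task18 — items with X after task18: none.
Via task19 — items with X after task19: none.
Via task21 — items with X after task21: task16.
Union: task11, task14, task16, task18, task19, task21.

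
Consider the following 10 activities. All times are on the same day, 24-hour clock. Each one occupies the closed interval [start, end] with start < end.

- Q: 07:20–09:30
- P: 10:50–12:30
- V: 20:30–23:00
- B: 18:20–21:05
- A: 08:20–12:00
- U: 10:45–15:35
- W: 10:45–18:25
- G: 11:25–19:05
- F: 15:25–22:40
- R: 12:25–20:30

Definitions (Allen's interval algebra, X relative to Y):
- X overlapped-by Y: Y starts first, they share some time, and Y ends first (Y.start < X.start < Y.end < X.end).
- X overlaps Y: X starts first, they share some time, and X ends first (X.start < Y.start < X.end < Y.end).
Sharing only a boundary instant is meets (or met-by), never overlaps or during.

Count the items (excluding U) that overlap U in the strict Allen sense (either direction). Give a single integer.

4

Target U = [10:45, 15:35].
A [08:20, 12:00] → overlaps → counts.
B [18:20, 21:05] → after → no.
F [15:25, 22:40] → overlapped-by → counts.
G [11:25, 19:05] → overlapped-by → counts.
P [10:50, 12:30] → during → no.
Q [07:20, 09:30] → before → no.
R [12:25, 20:30] → overlapped-by → counts.
V [20:30, 23:00] → after → no.
W [10:45, 18:25] → started-by → no.
Total: 4.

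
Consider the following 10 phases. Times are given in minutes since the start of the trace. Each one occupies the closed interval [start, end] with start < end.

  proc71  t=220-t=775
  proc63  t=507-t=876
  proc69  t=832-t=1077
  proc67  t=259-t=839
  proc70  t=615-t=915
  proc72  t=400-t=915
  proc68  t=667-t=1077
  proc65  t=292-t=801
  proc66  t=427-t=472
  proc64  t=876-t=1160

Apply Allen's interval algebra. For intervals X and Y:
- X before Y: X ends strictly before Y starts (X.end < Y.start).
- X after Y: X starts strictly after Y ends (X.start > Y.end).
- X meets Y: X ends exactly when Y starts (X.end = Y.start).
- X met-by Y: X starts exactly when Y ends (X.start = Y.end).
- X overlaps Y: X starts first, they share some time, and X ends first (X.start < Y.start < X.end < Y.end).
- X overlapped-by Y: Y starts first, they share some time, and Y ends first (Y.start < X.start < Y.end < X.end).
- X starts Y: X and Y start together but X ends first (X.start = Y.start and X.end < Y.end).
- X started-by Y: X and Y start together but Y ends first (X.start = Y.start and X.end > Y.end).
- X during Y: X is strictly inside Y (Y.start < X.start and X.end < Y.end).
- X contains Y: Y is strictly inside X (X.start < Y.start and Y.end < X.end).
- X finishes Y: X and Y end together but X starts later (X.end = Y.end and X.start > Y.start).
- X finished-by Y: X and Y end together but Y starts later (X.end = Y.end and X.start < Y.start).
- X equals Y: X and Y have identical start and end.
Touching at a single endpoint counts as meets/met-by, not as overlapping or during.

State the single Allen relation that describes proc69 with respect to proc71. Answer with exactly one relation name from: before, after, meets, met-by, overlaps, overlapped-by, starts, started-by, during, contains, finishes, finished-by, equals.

after

proc69 = [t=832, t=1077]; proc71 = [t=220, t=775].
Compare endpoints: proc69.start > proc71.start, proc69.start > proc71.end, proc69.end > proc71.start, proc69.end > proc71.end.
That pattern is 'after'.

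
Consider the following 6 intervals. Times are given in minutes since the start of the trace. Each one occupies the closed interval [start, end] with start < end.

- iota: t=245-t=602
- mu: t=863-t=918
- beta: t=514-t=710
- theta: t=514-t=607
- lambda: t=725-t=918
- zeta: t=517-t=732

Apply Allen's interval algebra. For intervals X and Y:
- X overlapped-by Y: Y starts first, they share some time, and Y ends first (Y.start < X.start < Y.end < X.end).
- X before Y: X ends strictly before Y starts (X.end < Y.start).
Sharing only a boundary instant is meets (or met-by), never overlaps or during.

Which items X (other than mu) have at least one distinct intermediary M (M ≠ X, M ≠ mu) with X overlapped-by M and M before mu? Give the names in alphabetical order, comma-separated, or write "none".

beta, lambda, theta, zeta

Target mu = [t=863, t=918].
Intermediaries M with M before mu: beta, iota, theta, zeta.
Via beta — items with X overlapped-by beta: zeta.
Via iota — items with X overlapped-by iota: beta, theta, zeta.
Via theta — items with X overlapped-by theta: zeta.
Via zeta — items with X overlapped-by zeta: lambda.
Union: beta, lambda, theta, zeta.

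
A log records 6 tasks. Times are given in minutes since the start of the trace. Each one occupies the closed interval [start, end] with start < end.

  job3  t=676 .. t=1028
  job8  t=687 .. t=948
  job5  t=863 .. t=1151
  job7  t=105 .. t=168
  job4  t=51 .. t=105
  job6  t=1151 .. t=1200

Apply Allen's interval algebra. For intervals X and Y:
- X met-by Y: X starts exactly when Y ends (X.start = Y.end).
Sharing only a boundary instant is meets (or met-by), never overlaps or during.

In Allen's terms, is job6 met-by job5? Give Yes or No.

job6 = [t=1151, t=1200], job5 = [t=863, t=1151].
Actual relation of job6 to job5: met-by.
Asked whether 'met-by' holds → Yes.

Yes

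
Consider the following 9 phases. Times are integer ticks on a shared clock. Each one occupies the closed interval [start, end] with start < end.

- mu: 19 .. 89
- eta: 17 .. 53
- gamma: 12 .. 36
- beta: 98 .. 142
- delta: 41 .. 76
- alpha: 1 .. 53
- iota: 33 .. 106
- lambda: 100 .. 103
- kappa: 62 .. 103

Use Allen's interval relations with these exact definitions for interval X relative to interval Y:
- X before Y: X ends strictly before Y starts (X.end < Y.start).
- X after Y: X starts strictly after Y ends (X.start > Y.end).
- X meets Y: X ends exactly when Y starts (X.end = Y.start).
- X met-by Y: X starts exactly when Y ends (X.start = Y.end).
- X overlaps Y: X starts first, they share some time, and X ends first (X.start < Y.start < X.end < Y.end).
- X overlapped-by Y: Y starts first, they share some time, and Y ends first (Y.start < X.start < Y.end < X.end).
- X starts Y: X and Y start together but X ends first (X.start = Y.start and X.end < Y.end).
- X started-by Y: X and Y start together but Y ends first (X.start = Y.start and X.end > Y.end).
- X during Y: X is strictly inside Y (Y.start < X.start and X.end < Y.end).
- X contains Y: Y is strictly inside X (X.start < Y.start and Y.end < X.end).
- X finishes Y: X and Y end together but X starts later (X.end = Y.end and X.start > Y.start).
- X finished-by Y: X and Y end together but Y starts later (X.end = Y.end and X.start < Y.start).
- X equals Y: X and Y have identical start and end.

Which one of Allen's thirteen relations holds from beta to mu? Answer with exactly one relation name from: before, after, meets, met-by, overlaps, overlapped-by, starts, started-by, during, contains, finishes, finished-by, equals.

beta = [98, 142]; mu = [19, 89].
Compare endpoints: beta.start > mu.start, beta.start > mu.end, beta.end > mu.start, beta.end > mu.end.
That pattern is 'after'.

after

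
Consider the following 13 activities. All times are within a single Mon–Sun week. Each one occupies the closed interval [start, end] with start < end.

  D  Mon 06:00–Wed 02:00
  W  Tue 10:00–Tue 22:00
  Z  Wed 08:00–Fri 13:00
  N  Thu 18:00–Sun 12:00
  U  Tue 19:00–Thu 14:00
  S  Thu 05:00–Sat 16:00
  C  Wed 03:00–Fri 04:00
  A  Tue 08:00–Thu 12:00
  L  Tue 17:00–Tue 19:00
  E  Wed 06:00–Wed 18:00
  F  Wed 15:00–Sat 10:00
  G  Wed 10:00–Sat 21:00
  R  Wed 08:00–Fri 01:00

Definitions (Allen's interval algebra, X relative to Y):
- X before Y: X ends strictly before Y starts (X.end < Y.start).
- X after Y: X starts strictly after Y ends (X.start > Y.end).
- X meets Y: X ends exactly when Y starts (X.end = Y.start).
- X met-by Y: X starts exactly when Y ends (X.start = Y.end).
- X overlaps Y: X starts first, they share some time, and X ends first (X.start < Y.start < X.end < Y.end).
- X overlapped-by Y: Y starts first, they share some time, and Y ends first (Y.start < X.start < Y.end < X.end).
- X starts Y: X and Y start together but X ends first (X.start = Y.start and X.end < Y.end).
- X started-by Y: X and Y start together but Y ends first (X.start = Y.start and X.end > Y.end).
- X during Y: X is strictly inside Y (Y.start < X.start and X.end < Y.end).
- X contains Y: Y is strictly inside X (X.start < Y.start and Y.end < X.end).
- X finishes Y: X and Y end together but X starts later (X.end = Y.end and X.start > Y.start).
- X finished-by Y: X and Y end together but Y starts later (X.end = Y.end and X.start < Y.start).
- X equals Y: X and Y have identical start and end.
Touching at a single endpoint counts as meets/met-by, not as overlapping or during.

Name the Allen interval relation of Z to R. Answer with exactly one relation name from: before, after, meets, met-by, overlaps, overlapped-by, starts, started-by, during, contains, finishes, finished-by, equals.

started-by

Z = [Wed 08:00, Fri 13:00]; R = [Wed 08:00, Fri 01:00].
Compare endpoints: Z.start = R.start, Z.start < R.end, Z.end > R.start, Z.end > R.end.
That pattern is 'started-by'.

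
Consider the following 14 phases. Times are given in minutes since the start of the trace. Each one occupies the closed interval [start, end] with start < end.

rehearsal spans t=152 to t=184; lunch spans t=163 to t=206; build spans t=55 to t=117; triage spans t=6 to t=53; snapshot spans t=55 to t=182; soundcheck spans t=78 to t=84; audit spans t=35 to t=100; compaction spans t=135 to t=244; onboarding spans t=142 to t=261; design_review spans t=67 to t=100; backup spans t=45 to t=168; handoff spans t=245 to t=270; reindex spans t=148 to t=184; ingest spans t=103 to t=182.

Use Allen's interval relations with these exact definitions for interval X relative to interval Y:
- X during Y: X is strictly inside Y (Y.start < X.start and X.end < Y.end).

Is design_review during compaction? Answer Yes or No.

design_review = [t=67, t=100], compaction = [t=135, t=244].
Actual relation of design_review to compaction: before.
Asked whether 'during' holds → No.

No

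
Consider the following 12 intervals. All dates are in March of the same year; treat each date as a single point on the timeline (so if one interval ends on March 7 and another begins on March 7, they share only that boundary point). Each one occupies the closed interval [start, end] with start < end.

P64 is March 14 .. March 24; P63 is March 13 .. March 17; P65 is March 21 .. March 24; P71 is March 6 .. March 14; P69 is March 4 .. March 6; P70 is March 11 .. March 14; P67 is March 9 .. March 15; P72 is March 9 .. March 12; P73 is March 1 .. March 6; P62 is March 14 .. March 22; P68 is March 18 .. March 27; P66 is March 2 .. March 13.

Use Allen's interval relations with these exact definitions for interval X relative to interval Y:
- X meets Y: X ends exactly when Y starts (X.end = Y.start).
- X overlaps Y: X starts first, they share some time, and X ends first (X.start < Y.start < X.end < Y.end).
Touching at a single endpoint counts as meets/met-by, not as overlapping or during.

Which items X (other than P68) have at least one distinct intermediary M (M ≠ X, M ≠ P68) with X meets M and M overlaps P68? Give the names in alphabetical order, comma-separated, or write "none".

Target P68 = [March 18, March 27].
Intermediaries M with M overlaps P68: P62, P64.
Via P62 — items with X meets P62: P70, P71.
Via P64 — items with X meets P64: P70, P71.
Union: P70, P71.

P70, P71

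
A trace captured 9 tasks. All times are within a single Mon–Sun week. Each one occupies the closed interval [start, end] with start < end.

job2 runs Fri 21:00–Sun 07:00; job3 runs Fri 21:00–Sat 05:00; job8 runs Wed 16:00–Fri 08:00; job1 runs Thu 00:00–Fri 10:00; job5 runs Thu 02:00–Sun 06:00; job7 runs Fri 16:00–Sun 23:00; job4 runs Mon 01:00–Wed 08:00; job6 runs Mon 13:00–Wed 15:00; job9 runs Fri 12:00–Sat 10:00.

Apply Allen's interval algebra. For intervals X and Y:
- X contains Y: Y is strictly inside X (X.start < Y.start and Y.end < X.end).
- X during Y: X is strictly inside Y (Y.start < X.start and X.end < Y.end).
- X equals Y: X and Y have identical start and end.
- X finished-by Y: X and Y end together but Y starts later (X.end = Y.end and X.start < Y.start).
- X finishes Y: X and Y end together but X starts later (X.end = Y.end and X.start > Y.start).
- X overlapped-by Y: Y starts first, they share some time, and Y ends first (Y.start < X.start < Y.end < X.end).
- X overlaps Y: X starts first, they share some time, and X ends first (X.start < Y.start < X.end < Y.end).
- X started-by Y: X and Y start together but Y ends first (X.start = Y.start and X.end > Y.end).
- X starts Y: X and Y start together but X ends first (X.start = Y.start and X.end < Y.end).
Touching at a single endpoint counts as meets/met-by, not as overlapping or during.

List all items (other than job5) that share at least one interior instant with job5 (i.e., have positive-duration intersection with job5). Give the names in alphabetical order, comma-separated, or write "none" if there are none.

Target job5 = [Thu 02:00, Sun 06:00].
job1 [Thu 00:00, Fri 10:00] → overlaps → yes.
job2 [Fri 21:00, Sun 07:00] → overlapped-by → yes.
job3 [Fri 21:00, Sat 05:00] → during → yes.
job4 [Mon 01:00, Wed 08:00] → before → no.
job6 [Mon 13:00, Wed 15:00] → before → no.
job7 [Fri 16:00, Sun 23:00] → overlapped-by → yes.
job8 [Wed 16:00, Fri 08:00] → overlaps → yes.
job9 [Fri 12:00, Sat 10:00] → during → yes.
Result: job1, job2, job3, job7, job8, job9.

job1, job2, job3, job7, job8, job9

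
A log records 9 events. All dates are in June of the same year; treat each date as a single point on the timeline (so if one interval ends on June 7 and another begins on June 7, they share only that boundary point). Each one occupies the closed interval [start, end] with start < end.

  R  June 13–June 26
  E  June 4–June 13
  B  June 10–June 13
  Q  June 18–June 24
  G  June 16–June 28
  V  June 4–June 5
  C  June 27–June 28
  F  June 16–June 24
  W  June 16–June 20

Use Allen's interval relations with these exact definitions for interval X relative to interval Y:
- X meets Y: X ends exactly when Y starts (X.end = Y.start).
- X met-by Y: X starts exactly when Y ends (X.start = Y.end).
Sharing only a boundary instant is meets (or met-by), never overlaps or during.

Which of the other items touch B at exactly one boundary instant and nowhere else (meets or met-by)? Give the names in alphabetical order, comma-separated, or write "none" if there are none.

Target B = [June 10, June 13].
C [June 27, June 28] → after → no.
E [June 4, June 13] → finished-by → no.
F [June 16, June 24] → after → no.
G [June 16, June 28] → after → no.
Q [June 18, June 24] → after → no.
R [June 13, June 26] → met-by → yes.
V [June 4, June 5] → before → no.
W [June 16, June 20] → after → no.
Result: R.

R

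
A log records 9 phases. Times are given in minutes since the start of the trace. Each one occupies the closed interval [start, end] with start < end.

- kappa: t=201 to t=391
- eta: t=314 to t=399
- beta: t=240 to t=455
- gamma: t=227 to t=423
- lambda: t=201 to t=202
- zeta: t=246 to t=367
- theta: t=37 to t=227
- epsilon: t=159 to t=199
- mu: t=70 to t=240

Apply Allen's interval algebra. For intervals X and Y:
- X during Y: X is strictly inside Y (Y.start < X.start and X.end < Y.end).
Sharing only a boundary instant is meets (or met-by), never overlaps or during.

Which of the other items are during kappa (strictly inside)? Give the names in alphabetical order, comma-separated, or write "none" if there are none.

zeta

Target kappa = [t=201, t=391].
beta [t=240, t=455] → overlapped-by → no.
epsilon [t=159, t=199] → before → no.
eta [t=314, t=399] → overlapped-by → no.
gamma [t=227, t=423] → overlapped-by → no.
lambda [t=201, t=202] → starts → no.
mu [t=70, t=240] → overlaps → no.
theta [t=37, t=227] → overlaps → no.
zeta [t=246, t=367] → during → yes.
Result: zeta.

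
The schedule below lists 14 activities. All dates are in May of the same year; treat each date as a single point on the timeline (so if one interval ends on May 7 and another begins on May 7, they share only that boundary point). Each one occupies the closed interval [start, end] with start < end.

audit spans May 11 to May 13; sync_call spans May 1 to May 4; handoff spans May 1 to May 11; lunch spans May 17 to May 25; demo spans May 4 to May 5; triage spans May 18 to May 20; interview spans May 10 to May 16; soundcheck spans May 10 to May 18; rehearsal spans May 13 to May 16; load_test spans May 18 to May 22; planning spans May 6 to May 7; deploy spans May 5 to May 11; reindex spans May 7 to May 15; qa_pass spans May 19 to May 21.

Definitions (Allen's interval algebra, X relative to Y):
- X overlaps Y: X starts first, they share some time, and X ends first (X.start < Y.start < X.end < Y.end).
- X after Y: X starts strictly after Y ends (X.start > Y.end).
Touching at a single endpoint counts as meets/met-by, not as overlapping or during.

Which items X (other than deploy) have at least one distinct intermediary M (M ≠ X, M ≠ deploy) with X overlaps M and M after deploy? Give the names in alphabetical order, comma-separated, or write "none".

reindex, soundcheck, triage

Target deploy = [May 5, May 11].
Intermediaries M with M after deploy: load_test, lunch, qa_pass, rehearsal, triage.
Via load_test — items with X overlaps load_test: none.
Via lunch — items with X overlaps lunch: soundcheck.
Via qa_pass — items with X overlaps qa_pass: triage.
Via rehearsal — items with X overlaps rehearsal: reindex.
Via triage — items with X overlaps triage: none.
Union: reindex, soundcheck, triage.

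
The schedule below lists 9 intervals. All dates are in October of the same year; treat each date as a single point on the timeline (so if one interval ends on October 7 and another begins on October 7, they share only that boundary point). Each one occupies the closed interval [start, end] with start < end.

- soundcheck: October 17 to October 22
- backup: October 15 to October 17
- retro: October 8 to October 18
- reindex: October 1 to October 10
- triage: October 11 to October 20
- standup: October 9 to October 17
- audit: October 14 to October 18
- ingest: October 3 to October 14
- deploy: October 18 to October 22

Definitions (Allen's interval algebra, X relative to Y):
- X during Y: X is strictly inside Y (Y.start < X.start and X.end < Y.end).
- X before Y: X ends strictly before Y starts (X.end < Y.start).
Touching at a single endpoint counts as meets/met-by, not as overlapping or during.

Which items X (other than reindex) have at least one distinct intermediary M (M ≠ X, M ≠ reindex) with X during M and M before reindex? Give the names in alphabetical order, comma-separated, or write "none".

none

Target reindex = [October 1, October 10].
Intermediaries M with M before reindex: none.
Union: none.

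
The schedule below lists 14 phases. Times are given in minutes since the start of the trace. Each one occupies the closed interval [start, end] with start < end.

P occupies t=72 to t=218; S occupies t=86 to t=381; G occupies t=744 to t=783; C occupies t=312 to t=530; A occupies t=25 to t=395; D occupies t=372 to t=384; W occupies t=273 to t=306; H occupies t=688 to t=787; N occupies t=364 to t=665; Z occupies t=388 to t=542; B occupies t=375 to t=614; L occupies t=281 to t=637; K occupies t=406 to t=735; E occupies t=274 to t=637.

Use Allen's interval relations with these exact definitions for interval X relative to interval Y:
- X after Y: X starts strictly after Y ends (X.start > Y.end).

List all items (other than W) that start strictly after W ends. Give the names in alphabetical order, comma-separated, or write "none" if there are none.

B, C, D, G, H, K, N, Z

Target W = [t=273, t=306].
A [t=25, t=395] → contains → no.
B [t=375, t=614] → after → yes.
C [t=312, t=530] → after → yes.
D [t=372, t=384] → after → yes.
E [t=274, t=637] → overlapped-by → no.
G [t=744, t=783] → after → yes.
H [t=688, t=787] → after → yes.
K [t=406, t=735] → after → yes.
L [t=281, t=637] → overlapped-by → no.
N [t=364, t=665] → after → yes.
P [t=72, t=218] → before → no.
S [t=86, t=381] → contains → no.
Z [t=388, t=542] → after → yes.
Result: B, C, D, G, H, K, N, Z.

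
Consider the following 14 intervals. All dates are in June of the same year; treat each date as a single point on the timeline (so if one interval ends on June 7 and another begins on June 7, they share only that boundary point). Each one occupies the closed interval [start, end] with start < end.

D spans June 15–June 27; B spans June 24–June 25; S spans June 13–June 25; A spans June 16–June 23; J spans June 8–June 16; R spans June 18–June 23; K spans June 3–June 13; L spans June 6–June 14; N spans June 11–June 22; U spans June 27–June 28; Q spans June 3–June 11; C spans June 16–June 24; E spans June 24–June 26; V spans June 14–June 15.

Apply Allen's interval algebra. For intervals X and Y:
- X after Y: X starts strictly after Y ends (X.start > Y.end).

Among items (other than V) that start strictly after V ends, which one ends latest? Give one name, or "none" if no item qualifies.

Target V = [June 14, June 15].
A [June 16, June 23] → after → candidate.
B [June 24, June 25] → after → candidate.
C [June 16, June 24] → after → candidate.
D [June 15, June 27] → met-by → excluded.
E [June 24, June 26] → after → candidate.
J [June 8, June 16] → contains → excluded.
K [June 3, June 13] → before → excluded.
L [June 6, June 14] → meets → excluded.
N [June 11, June 22] → contains → excluded.
Q [June 3, June 11] → before → excluded.
R [June 18, June 23] → after → candidate.
S [June 13, June 25] → contains → excluded.
U [June 27, June 28] → after → candidate.
Among candidates, latest end is June 28 → U.

U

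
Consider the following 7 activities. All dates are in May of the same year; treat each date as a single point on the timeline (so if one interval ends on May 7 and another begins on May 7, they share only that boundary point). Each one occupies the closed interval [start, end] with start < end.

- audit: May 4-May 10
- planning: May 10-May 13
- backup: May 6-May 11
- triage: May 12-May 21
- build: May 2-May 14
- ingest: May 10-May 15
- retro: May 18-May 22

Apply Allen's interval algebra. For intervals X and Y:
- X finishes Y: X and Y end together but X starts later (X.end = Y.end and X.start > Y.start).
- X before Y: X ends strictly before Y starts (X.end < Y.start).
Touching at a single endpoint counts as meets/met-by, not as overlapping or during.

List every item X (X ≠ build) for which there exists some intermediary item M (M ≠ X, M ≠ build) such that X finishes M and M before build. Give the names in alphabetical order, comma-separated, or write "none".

none

Target build = [May 2, May 14].
Intermediaries M with M before build: none.
Union: none.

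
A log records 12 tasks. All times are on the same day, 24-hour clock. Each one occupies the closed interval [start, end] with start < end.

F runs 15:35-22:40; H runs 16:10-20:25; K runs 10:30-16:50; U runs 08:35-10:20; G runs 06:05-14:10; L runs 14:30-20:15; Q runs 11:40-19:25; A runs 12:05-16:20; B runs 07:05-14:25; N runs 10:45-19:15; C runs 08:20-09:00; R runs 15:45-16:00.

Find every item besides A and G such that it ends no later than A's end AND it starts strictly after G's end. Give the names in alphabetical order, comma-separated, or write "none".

R

Conditions: its end is no later than A's end (X.end <= 16:20) AND its start is strictly after G's end (X.start > 14:10).
B: end 14:25 <= 16:20? ✓; start 07:05 > 14:10? ✗ → no.
C: end 09:00 <= 16:20? ✓; start 08:20 > 14:10? ✗ → no.
F: end 22:40 <= 16:20? ✗; start 15:35 > 14:10? ✓ → no.
H: end 20:25 <= 16:20? ✗; start 16:10 > 14:10? ✓ → no.
K: end 16:50 <= 16:20? ✗; start 10:30 > 14:10? ✗ → no.
L: end 20:15 <= 16:20? ✗; start 14:30 > 14:10? ✓ → no.
N: end 19:15 <= 16:20? ✗; start 10:45 > 14:10? ✗ → no.
Q: end 19:25 <= 16:20? ✗; start 11:40 > 14:10? ✗ → no.
R: end 16:00 <= 16:20? ✓; start 15:45 > 14:10? ✓ → yes.
U: end 10:20 <= 16:20? ✓; start 08:35 > 14:10? ✗ → no.
Result: R.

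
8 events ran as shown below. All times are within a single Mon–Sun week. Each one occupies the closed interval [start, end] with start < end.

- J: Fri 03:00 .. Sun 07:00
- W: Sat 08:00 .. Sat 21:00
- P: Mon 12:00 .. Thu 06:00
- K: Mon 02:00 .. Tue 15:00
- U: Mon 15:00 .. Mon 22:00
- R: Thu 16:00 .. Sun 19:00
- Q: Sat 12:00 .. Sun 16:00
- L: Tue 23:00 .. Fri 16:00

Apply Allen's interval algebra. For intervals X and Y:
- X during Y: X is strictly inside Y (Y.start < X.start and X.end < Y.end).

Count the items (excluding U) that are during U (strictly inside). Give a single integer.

0

Target U = [Mon 15:00, Mon 22:00].
J [Fri 03:00, Sun 07:00] → after → no.
K [Mon 02:00, Tue 15:00] → contains → no.
L [Tue 23:00, Fri 16:00] → after → no.
P [Mon 12:00, Thu 06:00] → contains → no.
Q [Sat 12:00, Sun 16:00] → after → no.
R [Thu 16:00, Sun 19:00] → after → no.
W [Sat 08:00, Sat 21:00] → after → no.
Total: 0.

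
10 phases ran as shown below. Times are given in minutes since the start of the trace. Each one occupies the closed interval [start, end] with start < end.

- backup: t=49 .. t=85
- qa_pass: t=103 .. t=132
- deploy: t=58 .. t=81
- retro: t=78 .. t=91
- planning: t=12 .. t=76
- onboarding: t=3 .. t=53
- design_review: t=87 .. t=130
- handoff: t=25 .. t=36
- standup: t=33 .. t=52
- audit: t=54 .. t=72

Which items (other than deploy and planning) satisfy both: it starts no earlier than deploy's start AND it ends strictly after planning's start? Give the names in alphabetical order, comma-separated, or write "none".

Conditions: its start is no earlier than deploy's start (X.start >= t=58) AND its end is strictly after planning's start (X.end > t=12).
audit: start t=54 >= t=58? ✗; end t=72 > t=12? ✓ → no.
backup: start t=49 >= t=58? ✗; end t=85 > t=12? ✓ → no.
design_review: start t=87 >= t=58? ✓; end t=130 > t=12? ✓ → yes.
handoff: start t=25 >= t=58? ✗; end t=36 > t=12? ✓ → no.
onboarding: start t=3 >= t=58? ✗; end t=53 > t=12? ✓ → no.
qa_pass: start t=103 >= t=58? ✓; end t=132 > t=12? ✓ → yes.
retro: start t=78 >= t=58? ✓; end t=91 > t=12? ✓ → yes.
standup: start t=33 >= t=58? ✗; end t=52 > t=12? ✓ → no.
Result: design_review, qa_pass, retro.

design_review, qa_pass, retro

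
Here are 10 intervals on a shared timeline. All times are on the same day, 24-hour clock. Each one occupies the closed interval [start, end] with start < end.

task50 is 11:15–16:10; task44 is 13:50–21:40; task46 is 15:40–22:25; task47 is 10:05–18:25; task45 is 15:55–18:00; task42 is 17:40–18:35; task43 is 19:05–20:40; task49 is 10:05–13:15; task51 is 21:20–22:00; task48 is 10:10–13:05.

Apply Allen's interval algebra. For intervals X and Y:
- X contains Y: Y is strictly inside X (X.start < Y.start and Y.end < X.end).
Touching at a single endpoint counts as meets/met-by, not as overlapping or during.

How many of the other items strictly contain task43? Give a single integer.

2

Target task43 = [19:05, 20:40].
task42 [17:40, 18:35] → before → no.
task44 [13:50, 21:40] → contains → counts.
task45 [15:55, 18:00] → before → no.
task46 [15:40, 22:25] → contains → counts.
task47 [10:05, 18:25] → before → no.
task48 [10:10, 13:05] → before → no.
task49 [10:05, 13:15] → before → no.
task50 [11:15, 16:10] → before → no.
task51 [21:20, 22:00] → after → no.
Total: 2.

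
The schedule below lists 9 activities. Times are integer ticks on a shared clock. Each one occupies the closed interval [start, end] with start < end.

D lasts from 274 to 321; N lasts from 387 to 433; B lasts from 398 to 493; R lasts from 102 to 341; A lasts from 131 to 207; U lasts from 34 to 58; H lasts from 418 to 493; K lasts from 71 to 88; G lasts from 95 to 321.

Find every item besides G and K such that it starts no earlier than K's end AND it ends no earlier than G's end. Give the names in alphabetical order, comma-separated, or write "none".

B, D, H, N, R

Conditions: its start is no earlier than K's end (X.start >= 88) AND its end is no earlier than G's end (X.end >= 321).
A: start 131 >= 88? ✓; end 207 >= 321? ✗ → no.
B: start 398 >= 88? ✓; end 493 >= 321? ✓ → yes.
D: start 274 >= 88? ✓; end 321 >= 321? ✓ → yes.
H: start 418 >= 88? ✓; end 493 >= 321? ✓ → yes.
N: start 387 >= 88? ✓; end 433 >= 321? ✓ → yes.
R: start 102 >= 88? ✓; end 341 >= 321? ✓ → yes.
U: start 34 >= 88? ✗; end 58 >= 321? ✗ → no.
Result: B, D, H, N, R.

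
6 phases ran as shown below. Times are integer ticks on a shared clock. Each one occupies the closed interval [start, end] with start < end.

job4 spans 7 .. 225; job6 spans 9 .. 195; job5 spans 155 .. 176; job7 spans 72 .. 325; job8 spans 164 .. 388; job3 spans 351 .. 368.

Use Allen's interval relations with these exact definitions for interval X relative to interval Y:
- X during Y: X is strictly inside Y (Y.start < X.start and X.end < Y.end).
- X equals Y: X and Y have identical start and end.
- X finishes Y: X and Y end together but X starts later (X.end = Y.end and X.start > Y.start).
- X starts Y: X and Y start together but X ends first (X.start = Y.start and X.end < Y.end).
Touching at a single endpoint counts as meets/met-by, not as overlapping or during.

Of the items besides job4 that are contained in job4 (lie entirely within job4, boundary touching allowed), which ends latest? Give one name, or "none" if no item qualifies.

Target job4 = [7, 225].
job3 [351, 368] → after → excluded.
job5 [155, 176] → during → candidate.
job6 [9, 195] → during → candidate.
job7 [72, 325] → overlapped-by → excluded.
job8 [164, 388] → overlapped-by → excluded.
Among candidates, latest end is 195 → job6.

job6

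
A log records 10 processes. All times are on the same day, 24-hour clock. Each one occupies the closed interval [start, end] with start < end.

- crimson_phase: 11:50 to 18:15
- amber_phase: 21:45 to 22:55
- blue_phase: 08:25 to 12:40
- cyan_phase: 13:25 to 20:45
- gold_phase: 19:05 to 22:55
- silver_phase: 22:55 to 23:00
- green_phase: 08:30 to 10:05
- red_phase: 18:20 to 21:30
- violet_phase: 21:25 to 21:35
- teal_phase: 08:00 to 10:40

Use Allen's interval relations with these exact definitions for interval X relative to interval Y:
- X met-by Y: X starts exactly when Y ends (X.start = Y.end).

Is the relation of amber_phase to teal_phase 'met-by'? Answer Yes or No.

No

amber_phase = [21:45, 22:55], teal_phase = [08:00, 10:40].
Actual relation of amber_phase to teal_phase: after.
Asked whether 'met-by' holds → No.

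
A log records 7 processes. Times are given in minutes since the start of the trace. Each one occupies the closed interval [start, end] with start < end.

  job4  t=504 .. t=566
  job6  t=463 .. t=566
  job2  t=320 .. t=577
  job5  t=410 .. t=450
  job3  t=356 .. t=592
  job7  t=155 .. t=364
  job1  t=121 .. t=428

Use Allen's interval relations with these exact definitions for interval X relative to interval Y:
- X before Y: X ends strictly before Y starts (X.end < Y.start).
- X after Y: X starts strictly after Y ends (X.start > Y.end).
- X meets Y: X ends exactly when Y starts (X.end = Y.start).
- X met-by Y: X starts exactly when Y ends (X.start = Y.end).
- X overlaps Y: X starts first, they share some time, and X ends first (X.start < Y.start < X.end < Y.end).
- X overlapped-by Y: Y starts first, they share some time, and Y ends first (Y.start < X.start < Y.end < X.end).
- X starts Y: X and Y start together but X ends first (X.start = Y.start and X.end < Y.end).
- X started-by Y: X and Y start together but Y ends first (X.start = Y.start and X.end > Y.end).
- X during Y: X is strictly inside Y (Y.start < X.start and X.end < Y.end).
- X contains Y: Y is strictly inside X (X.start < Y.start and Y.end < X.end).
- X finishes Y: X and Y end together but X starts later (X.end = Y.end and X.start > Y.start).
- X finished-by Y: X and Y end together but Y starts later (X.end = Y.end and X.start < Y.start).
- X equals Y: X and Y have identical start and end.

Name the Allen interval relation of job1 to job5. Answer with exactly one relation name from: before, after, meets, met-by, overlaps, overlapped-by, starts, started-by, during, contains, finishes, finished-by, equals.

job1 = [t=121, t=428]; job5 = [t=410, t=450].
Compare endpoints: job1.start < job5.start, job1.start < job5.end, job1.end > job5.start, job1.end < job5.end.
That pattern is 'overlaps'.

overlaps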